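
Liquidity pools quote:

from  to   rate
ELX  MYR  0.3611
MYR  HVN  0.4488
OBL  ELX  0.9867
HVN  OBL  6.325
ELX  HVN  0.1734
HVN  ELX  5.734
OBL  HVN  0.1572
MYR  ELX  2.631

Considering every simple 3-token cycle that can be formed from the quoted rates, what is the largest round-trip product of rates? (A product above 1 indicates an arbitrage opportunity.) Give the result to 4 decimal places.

ELX→HVN→OBL→ELX: 0.1734 × 6.325 × 0.9867 = 1.08217
ELX→MYR→HVN→ELX: 0.3611 × 0.4488 × 5.734 = 0.92926
Maximum is ELX→HVN→OBL→ELX at 1.0822; arbitrage exists.

1.0822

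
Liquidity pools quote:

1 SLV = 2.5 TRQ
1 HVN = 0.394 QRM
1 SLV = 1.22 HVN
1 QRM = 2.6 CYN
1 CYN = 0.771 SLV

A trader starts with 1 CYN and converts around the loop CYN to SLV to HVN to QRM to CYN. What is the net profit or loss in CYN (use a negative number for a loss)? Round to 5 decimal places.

-0.03643

1 CYN × 0.771 = 0.771 SLV
0.771 SLV × 1.22 = 0.94062 HVN
0.94062 HVN × 0.394 = 0.37060428 QRM
0.37060428 QRM × 2.6 = 0.963571128 CYN
Net change: 0.963571128 − 1 = -0.036428872 CYN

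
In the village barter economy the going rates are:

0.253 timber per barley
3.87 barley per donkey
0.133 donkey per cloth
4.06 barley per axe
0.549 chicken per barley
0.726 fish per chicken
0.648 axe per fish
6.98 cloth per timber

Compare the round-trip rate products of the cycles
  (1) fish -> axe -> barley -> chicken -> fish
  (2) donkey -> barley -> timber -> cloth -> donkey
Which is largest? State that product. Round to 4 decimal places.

(1) 0.648 × 4.06 × 0.549 × 0.726 = 1.04860
(2) 3.87 × 0.253 × 6.98 × 0.133 = 0.90895
Highest is cycle (1) at 1.0486 (>1, arbitrage).

1.0486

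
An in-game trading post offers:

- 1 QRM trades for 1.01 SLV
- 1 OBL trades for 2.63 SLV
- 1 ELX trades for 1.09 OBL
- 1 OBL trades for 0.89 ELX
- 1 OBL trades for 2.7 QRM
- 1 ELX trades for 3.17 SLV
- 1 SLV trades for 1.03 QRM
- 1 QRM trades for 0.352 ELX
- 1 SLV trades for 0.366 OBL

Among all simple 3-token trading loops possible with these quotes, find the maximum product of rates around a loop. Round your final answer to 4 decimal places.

1.1493

SLV→QRM→ELX→SLV: 1.03 × 0.352 × 3.17 = 1.14932
OBL→QRM→ELX→OBL: 2.7 × 0.352 × 1.09 = 1.03594
OBL→ELX→SLV→OBL: 0.89 × 3.17 × 0.366 = 1.03260
OBL→QRM→SLV→OBL: 2.7 × 1.01 × 0.366 = 0.99808
Maximum is SLV→QRM→ELX→SLV at 1.1493; arbitrage exists.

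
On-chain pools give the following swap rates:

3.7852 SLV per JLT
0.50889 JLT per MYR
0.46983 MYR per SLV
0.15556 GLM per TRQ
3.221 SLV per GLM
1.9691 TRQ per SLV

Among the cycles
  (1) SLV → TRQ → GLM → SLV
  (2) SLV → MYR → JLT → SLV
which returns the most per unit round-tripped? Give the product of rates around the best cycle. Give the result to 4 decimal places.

0.9866

(1) 1.9691 × 0.15556 × 3.221 = 0.98663
(2) 0.46983 × 0.50889 × 3.7852 = 0.90501
Highest is cycle (1) at 0.9866 (≤1, no arbitrage).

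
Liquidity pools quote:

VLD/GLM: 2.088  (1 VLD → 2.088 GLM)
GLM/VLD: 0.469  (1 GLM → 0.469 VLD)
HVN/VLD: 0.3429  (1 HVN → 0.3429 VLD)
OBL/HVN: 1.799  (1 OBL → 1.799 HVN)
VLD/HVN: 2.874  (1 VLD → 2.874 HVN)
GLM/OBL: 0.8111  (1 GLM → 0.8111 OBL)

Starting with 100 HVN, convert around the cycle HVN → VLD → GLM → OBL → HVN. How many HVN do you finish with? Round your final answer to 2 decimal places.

100 HVN × 0.3429 = 34.29 VLD
34.29 VLD × 2.088 = 71.59752 GLM
71.59752 GLM × 0.8111 = 58.072748472 OBL
58.072748472 OBL × 1.799 = 104.472874501128 HVN

104.47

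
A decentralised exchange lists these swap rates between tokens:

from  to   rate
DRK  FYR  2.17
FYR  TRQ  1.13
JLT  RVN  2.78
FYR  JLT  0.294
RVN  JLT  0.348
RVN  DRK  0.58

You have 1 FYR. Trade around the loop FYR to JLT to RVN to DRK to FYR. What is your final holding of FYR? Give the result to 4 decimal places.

1.0287

1 FYR × 0.294 = 0.294 JLT
0.294 JLT × 2.78 = 0.81732 RVN
0.81732 RVN × 0.58 = 0.4740456 DRK
0.4740456 DRK × 2.17 = 1.028678952 FYR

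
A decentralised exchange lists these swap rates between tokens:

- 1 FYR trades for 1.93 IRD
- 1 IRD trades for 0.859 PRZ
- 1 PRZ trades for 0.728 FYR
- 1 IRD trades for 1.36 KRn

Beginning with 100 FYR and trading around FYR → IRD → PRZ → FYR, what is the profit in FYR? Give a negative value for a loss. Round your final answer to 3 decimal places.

100 FYR × 1.93 = 193 IRD
193 IRD × 0.859 = 165.787 PRZ
165.787 PRZ × 0.728 = 120.692936 FYR
Net change: 120.692936 − 100 = 20.692936 FYR

20.693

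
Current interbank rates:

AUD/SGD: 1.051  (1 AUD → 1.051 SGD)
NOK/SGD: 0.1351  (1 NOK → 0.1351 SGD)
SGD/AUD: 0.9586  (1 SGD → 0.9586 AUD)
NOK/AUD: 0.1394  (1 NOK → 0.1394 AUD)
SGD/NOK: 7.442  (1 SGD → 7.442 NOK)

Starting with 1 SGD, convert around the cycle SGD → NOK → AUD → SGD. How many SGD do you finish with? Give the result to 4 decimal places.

1.0903

1 SGD × 7.442 = 7.442 NOK
7.442 NOK × 0.1394 = 1.0374148 AUD
1.0374148 AUD × 1.051 = 1.0903229548 SGD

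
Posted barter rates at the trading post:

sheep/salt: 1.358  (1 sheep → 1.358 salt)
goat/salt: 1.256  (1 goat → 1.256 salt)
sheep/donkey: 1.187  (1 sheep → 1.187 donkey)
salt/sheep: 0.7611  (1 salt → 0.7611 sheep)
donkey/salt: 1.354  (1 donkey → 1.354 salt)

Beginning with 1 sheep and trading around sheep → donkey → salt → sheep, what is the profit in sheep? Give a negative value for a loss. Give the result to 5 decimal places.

1 sheep × 1.187 = 1.187 donkey
1.187 donkey × 1.354 = 1.607198 salt
1.607198 salt × 0.7611 = 1.2232383978 sheep
Net change: 1.2232383978 − 1 = 0.2232383978 sheep

0.22324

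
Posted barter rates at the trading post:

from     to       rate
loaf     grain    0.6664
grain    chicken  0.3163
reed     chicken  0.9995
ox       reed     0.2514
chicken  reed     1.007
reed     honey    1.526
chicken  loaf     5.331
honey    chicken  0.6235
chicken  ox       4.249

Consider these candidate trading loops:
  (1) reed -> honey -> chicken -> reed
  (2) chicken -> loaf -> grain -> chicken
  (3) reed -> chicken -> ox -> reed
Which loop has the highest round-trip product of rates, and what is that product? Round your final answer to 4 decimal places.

(1) 1.526 × 0.6235 × 1.007 = 0.95812
(2) 5.331 × 0.6664 × 0.3163 = 1.12368
(3) 0.9995 × 4.249 × 0.2514 = 1.06766
Highest is cycle (2) at 1.1237 (>1, arbitrage).

1.1237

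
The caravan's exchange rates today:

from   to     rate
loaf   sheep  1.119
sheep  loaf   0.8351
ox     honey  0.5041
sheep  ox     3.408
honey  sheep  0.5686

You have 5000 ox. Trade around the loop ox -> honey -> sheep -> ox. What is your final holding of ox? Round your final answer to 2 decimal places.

5000 ox × 0.5041 = 2520.5 honey
2520.5 honey × 0.5686 = 1433.1563 sheep
1433.1563 sheep × 3.408 = 4884.1966704 ox

4884.20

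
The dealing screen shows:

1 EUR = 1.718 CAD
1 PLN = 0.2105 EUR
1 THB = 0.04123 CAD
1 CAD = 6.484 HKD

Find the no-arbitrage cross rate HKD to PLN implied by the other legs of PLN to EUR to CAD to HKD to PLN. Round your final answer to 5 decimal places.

Known legs of the cycle: 0.2105 × 1.718 × 6.484 = 2.344867276
For no arbitrage the full-cycle product must be 1, so the missing rate is 1 / 2.344867276 ≈ 0.4264634.

0.42646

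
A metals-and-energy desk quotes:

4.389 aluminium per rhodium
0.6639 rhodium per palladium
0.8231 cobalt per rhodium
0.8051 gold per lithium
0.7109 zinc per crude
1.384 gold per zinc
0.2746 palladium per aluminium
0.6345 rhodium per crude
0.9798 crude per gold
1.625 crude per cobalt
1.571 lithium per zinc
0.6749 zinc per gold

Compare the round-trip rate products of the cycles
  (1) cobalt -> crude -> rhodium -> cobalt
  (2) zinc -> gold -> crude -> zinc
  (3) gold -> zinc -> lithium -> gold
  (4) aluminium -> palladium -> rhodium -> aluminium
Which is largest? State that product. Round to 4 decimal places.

(1) 1.625 × 0.6345 × 0.8231 = 0.84867
(2) 1.384 × 0.9798 × 0.7109 = 0.96401
(3) 0.6749 × 1.571 × 0.8051 = 0.85362
(4) 0.2746 × 0.6639 × 4.389 = 0.80015
Highest is cycle (2) at 0.9640 (≤1, no arbitrage).

0.9640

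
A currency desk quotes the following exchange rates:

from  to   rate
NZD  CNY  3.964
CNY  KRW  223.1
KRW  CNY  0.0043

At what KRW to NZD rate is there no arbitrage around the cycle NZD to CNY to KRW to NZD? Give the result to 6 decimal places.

0.001131

Known legs of the cycle: 3.964 × 223.1 = 884.3684
For no arbitrage the full-cycle product must be 1, so the missing rate is 1 / 884.3684 ≈ 0.00113075.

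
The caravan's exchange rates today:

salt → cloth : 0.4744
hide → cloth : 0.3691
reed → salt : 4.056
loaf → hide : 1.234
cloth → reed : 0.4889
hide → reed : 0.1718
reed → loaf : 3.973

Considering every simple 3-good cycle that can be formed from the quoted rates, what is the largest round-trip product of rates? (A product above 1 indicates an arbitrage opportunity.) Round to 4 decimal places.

salt→cloth→reed→salt: 0.4744 × 0.4889 × 4.056 = 0.94072
reed→loaf→hide→reed: 3.973 × 1.234 × 0.1718 = 0.84228
Maximum is salt→cloth→reed→salt at 0.9407; no arbitrage — every cycle loses value.

0.9407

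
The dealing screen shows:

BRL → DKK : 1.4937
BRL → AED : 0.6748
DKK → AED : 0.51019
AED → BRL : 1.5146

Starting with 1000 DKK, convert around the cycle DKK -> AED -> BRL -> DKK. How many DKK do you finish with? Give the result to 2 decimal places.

1154.23

1000 DKK × 0.51019 = 510.19 AED
510.19 AED × 1.5146 = 772.733774 BRL
772.733774 BRL × 1.4937 = 1154.2324382238 DKK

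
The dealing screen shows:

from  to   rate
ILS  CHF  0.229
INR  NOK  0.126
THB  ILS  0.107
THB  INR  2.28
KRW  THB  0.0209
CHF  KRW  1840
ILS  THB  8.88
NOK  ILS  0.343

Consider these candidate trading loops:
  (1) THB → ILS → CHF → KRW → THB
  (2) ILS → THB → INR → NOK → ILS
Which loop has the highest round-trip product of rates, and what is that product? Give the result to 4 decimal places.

(1) 0.107 × 0.229 × 1840 × 0.0209 = 0.94229
(2) 8.88 × 2.28 × 0.126 × 0.343 = 0.87501
Highest is cycle (1) at 0.9423 (≤1, no arbitrage).

0.9423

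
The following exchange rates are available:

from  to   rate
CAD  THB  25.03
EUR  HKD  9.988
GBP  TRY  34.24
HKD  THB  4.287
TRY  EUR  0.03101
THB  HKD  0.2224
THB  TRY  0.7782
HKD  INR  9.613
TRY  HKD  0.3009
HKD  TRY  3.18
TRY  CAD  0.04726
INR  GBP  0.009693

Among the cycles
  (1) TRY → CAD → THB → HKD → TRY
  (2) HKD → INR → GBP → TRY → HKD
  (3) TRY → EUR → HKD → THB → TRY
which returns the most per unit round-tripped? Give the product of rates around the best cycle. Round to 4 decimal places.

(1) 0.04726 × 25.03 × 0.2224 × 3.18 = 0.83660
(2) 9.613 × 0.009693 × 34.24 × 0.3009 = 0.96000
(3) 0.03101 × 9.988 × 4.287 × 0.7782 = 1.03330
Highest is cycle (3) at 1.0333 (>1, arbitrage).

1.0333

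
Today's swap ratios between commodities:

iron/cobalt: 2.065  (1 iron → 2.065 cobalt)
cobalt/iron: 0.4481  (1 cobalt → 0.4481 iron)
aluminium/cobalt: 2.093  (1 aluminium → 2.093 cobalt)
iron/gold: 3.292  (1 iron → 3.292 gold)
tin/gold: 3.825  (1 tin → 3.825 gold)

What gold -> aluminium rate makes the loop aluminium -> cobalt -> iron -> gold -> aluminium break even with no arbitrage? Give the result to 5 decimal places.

Known legs of the cycle: 2.093 × 0.4481 × 3.292 = 3.0874789036
For no arbitrage the full-cycle product must be 1, so the missing rate is 1 / 3.0874789036 ≈ 0.3238889.

0.32389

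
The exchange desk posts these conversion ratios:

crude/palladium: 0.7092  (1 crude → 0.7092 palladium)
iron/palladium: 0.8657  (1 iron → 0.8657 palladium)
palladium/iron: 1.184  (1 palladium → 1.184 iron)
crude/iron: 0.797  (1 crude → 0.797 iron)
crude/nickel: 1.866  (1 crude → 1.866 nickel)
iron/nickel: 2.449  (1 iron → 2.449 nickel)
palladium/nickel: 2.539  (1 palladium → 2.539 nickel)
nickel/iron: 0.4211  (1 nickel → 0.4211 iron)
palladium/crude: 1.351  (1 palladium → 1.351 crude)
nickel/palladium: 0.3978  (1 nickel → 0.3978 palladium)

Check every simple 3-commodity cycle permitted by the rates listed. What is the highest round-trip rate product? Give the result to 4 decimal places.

1.1535

nickel→palladium→iron→nickel: 0.3978 × 1.184 × 2.449 = 1.15347
nickel→palladium→crude→nickel: 0.3978 × 1.351 × 1.866 = 1.00284
palladium→crude→iron→palladium: 1.351 × 0.797 × 0.8657 = 0.93214
nickel→iron→palladium→nickel: 0.4211 × 0.8657 × 2.539 = 0.92558
Maximum is nickel→palladium→iron→nickel at 1.1535; arbitrage exists.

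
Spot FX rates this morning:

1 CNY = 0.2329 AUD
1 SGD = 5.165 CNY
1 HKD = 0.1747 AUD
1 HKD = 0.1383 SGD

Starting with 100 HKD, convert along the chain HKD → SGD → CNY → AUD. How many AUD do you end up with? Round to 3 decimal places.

16.637

100 HKD × 0.1383 = 13.83 SGD
13.83 SGD × 5.165 = 71.43195 CNY
71.43195 CNY × 0.2329 = 16.636501155 AUD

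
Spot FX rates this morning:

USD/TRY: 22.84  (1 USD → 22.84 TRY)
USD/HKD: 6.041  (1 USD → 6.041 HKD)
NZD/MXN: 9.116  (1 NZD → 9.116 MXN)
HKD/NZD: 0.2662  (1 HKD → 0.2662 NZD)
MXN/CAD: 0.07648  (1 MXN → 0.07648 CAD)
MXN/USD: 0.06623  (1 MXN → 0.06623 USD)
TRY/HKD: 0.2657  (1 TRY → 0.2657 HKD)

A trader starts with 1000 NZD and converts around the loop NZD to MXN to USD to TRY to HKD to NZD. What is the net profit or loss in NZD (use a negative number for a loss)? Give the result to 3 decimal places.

1000 NZD × 9.116 = 9116 MXN
9116 MXN × 0.06623 = 603.75268 USD
603.75268 USD × 22.84 = 13789.7112112 TRY
13789.7112112 TRY × 0.2657 = 3663.92626881584 HKD
3663.92626881584 HKD × 0.2662 = 975.337172758776608 NZD
Net change: 975.337172758776608 − 1000 = -24.662827241223392 NZD

-24.663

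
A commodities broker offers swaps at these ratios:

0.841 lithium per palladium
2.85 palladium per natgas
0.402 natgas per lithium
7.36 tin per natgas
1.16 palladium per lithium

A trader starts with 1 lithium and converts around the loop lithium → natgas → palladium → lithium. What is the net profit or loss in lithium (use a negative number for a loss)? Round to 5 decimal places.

1 lithium × 0.402 = 0.402 natgas
0.402 natgas × 2.85 = 1.1457 palladium
1.1457 palladium × 0.841 = 0.9635337 lithium
Net change: 0.9635337 − 1 = -0.0364663 lithium

-0.03647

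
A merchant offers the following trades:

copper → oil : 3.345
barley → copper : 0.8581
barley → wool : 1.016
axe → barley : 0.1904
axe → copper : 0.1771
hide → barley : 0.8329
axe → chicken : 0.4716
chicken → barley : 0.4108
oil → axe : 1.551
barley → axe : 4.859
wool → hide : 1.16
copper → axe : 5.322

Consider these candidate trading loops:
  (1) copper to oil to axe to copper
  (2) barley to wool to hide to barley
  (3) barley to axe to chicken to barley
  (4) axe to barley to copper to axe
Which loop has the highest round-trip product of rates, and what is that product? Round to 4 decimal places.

(1) 3.345 × 1.551 × 0.1771 = 0.91881
(2) 1.016 × 1.16 × 0.8329 = 0.98162
(3) 4.859 × 0.4716 × 0.4108 = 0.94135
(4) 0.1904 × 0.8581 × 5.322 = 0.86952
Highest is cycle (2) at 0.9816 (≤1, no arbitrage).

0.9816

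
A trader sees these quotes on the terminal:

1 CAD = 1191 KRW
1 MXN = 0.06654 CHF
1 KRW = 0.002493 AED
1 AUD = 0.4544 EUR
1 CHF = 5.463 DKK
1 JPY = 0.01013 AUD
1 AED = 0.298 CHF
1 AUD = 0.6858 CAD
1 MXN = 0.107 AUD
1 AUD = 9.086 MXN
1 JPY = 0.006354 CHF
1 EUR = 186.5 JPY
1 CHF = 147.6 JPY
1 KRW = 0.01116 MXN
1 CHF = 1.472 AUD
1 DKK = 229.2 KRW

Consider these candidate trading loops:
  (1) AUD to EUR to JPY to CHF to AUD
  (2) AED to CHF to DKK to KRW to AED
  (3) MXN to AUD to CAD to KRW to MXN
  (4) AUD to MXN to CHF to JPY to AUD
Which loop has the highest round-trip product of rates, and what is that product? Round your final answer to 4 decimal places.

0.9753

(1) 0.4544 × 186.5 × 0.006354 × 1.472 = 0.79263
(2) 0.298 × 5.463 × 229.2 × 0.002493 = 0.93022
(3) 0.107 × 0.6858 × 1191 × 0.01116 = 0.97534
(4) 9.086 × 0.06654 × 147.6 × 0.01013 = 0.90396
Highest is cycle (3) at 0.9753 (≤1, no arbitrage).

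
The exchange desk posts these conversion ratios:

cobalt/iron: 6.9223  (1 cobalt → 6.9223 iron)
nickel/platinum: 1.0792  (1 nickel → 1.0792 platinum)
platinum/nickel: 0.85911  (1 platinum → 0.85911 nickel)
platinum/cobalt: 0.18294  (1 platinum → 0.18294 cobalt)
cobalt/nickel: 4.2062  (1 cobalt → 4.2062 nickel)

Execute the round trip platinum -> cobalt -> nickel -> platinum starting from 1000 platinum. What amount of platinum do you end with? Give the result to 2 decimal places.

830.43

1000 platinum × 0.18294 = 182.94 cobalt
182.94 cobalt × 4.2062 = 769.482228 nickel
769.482228 nickel × 1.0792 = 830.4252204576 platinum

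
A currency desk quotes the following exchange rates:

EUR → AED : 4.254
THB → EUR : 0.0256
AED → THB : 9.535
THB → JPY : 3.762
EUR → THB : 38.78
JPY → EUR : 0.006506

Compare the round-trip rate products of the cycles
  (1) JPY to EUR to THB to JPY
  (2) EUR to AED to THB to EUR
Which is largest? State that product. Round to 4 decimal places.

(1) 0.006506 × 38.78 × 3.762 = 0.94916
(2) 4.254 × 9.535 × 0.0256 = 1.03838
Highest is cycle (2) at 1.0384 (>1, arbitrage).

1.0384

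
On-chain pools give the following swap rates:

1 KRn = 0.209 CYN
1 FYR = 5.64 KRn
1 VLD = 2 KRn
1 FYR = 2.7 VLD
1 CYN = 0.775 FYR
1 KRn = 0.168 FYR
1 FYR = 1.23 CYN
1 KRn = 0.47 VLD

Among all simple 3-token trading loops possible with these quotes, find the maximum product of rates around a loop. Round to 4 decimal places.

CYN→FYR→KRn→CYN: 0.775 × 5.64 × 0.209 = 0.91354
FYR→VLD→KRn→FYR: 2.7 × 2 × 0.168 = 0.90720
Maximum is CYN→FYR→KRn→CYN at 0.9135; no arbitrage — every cycle loses value.

0.9135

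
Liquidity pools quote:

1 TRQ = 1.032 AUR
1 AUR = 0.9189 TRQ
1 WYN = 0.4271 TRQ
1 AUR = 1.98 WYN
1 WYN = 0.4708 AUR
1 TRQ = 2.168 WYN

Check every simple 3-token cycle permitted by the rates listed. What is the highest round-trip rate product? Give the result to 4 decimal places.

AUR→TRQ→WYN→AUR: 0.9189 × 2.168 × 0.4708 = 0.93792
AUR→WYN→TRQ→AUR: 1.98 × 0.4271 × 1.032 = 0.87272
Maximum is AUR→TRQ→WYN→AUR at 0.9379; no arbitrage — every cycle loses value.

0.9379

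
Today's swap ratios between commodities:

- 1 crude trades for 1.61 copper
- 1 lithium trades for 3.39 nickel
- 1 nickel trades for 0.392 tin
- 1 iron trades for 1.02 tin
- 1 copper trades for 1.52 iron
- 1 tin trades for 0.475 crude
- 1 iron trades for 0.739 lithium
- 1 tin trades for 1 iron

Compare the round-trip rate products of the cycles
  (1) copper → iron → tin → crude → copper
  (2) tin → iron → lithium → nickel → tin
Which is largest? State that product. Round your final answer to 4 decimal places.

1.1857

(1) 1.52 × 1.02 × 0.475 × 1.61 = 1.18567
(2) 1 × 0.739 × 3.39 × 0.392 = 0.98204
Highest is cycle (1) at 1.1857 (>1, arbitrage).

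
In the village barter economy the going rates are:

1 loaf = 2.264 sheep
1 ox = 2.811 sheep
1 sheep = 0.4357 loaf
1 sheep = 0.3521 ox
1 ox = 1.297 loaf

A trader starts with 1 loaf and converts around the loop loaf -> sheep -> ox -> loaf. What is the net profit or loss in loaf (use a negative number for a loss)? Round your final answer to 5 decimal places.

0.03391

1 loaf × 2.264 = 2.264 sheep
2.264 sheep × 0.3521 = 0.7971544 ox
0.7971544 ox × 1.297 = 1.0339092568 loaf
Net change: 1.0339092568 − 1 = 0.0339092568 loaf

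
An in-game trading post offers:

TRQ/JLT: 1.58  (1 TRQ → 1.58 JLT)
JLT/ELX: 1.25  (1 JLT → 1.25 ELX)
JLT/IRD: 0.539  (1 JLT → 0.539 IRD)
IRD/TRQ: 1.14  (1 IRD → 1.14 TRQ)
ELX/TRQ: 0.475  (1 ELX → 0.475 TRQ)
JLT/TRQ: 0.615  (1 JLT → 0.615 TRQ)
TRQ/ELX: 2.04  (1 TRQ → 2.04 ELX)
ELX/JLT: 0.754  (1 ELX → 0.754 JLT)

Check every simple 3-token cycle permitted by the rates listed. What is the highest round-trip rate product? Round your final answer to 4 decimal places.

JLT→IRD→TRQ→JLT: 0.539 × 1.14 × 1.58 = 0.97085
ELX→JLT→TRQ→ELX: 0.754 × 0.615 × 2.04 = 0.94597
ELX→TRQ→JLT→ELX: 0.475 × 1.58 × 1.25 = 0.93813
Maximum is JLT→IRD→TRQ→JLT at 0.9708; no arbitrage — every cycle loses value.

0.9708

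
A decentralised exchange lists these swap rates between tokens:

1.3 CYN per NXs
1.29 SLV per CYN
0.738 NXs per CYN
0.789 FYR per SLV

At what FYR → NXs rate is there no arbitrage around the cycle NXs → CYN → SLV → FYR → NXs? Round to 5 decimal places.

0.75577

Known legs of the cycle: 1.3 × 1.29 × 0.789 = 1.323153
For no arbitrage the full-cycle product must be 1, so the missing rate is 1 / 1.323153 ≈ 0.7557705.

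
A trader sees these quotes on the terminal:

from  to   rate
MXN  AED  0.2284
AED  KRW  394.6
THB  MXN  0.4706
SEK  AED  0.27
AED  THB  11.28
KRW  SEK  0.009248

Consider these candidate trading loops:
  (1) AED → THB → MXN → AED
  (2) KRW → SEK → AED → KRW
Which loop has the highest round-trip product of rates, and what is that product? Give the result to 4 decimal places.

(1) 11.28 × 0.4706 × 0.2284 = 1.21243
(2) 0.009248 × 0.27 × 394.6 = 0.98530
Highest is cycle (1) at 1.2124 (>1, arbitrage).

1.2124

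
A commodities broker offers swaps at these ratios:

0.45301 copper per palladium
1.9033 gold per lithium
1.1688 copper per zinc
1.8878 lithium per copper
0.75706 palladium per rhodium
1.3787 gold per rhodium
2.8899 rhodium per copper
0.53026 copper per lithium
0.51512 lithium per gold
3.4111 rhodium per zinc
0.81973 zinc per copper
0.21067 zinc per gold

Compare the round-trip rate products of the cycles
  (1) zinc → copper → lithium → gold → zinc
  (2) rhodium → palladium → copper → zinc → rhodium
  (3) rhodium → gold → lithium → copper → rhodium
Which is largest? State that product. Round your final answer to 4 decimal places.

(1) 1.1688 × 1.8878 × 1.9033 × 0.21067 = 0.88472
(2) 0.75706 × 0.45301 × 0.81973 × 3.4111 = 0.95897
(3) 1.3787 × 0.51512 × 0.53026 × 2.8899 = 1.08830
Highest is cycle (3) at 1.0883 (>1, arbitrage).

1.0883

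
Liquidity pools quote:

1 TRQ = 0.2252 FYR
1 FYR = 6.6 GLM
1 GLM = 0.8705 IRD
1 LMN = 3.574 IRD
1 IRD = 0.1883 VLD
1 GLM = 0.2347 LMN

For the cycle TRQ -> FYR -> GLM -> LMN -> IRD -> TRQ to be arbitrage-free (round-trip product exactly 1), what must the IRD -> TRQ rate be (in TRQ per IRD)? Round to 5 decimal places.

0.80208

Known legs of the cycle: 0.2252 × 6.6 × 0.2347 × 3.574 = 1.246751672496
For no arbitrage the full-cycle product must be 1, so the missing rate is 1 / 1.246751672496 ≈ 0.8020843.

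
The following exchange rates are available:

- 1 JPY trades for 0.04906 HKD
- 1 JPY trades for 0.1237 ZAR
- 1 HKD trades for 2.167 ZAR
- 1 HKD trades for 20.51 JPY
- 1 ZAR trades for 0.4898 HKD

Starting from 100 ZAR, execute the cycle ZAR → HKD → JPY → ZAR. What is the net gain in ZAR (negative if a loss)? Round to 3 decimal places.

100 ZAR × 0.4898 = 48.98 HKD
48.98 HKD × 20.51 = 1004.5798 JPY
1004.5798 JPY × 0.1237 = 124.26652126 ZAR
Net change: 124.26652126 − 100 = 24.26652126 ZAR

24.267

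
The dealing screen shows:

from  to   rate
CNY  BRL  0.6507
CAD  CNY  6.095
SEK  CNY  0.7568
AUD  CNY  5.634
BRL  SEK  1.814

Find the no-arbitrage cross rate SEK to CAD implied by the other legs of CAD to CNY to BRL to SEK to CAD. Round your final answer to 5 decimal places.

Known legs of the cycle: 6.095 × 0.6507 × 1.814 = 7.194353931
For no arbitrage the full-cycle product must be 1, so the missing rate is 1 / 7.194353931 ≈ 0.1389979.

0.13900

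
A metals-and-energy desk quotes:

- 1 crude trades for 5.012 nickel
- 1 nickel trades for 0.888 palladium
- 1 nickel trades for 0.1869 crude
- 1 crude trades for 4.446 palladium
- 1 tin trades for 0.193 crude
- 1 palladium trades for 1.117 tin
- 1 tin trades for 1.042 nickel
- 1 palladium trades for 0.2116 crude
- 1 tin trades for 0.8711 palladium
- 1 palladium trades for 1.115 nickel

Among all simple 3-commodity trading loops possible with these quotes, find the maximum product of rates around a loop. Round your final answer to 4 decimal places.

tin→nickel→palladium→tin: 1.042 × 0.888 × 1.117 = 1.03356
tin→crude→palladium→tin: 0.193 × 4.446 × 1.117 = 0.95847
nickel→palladium→crude→nickel: 0.888 × 0.2116 × 5.012 = 0.94176
nickel→crude→palladium→nickel: 0.1869 × 4.446 × 1.115 = 0.92652
Maximum is tin→nickel→palladium→tin at 1.0336; arbitrage exists.

1.0336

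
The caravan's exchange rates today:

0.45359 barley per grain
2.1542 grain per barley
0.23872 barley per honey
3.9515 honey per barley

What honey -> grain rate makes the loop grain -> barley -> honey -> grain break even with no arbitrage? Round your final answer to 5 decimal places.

0.55792

Known legs of the cycle: 0.45359 × 3.9515 = 1.792360885
For no arbitrage the full-cycle product must be 1, so the missing rate is 1 / 1.792360885 ≈ 0.5579234.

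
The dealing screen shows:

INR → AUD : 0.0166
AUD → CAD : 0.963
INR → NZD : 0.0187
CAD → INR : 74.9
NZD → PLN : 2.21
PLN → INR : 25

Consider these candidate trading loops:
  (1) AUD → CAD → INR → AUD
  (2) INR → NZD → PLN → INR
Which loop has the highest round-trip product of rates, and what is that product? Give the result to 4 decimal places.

(1) 0.963 × 74.9 × 0.0166 = 1.19734
(2) 0.0187 × 2.21 × 25 = 1.03318
Highest is cycle (1) at 1.1973 (>1, arbitrage).

1.1973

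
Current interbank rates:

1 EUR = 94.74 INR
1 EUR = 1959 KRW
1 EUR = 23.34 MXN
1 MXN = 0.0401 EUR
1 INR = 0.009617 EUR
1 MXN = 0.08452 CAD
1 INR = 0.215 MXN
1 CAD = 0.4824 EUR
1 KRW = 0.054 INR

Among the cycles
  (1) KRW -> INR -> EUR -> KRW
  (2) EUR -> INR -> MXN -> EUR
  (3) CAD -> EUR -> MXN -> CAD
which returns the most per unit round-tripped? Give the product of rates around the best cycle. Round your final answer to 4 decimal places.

1.0173

(1) 0.054 × 0.009617 × 1959 = 1.01734
(2) 94.74 × 0.215 × 0.0401 = 0.81680
(3) 0.4824 × 23.34 × 0.08452 = 0.95163
Highest is cycle (1) at 1.0173 (>1, arbitrage).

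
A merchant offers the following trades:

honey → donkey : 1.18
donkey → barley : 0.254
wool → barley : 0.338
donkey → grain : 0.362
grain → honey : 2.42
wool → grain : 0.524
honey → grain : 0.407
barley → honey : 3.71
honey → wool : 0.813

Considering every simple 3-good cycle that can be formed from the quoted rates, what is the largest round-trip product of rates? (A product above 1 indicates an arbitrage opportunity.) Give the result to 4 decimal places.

honey→donkey→barley→honey: 1.18 × 0.254 × 3.71 = 1.11196
honey→donkey→grain→honey: 1.18 × 0.362 × 2.42 = 1.03373
honey→wool→grain→honey: 0.813 × 0.524 × 2.42 = 1.03095
honey→wool→barley→honey: 0.813 × 0.338 × 3.71 = 1.01949
Maximum is honey→donkey→barley→honey at 1.1120; arbitrage exists.

1.1120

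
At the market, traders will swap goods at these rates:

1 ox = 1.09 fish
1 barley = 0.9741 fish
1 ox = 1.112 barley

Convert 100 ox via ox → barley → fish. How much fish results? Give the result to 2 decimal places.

100 ox × 1.112 = 111.2 barley
111.2 barley × 0.9741 = 108.31992 fish

108.32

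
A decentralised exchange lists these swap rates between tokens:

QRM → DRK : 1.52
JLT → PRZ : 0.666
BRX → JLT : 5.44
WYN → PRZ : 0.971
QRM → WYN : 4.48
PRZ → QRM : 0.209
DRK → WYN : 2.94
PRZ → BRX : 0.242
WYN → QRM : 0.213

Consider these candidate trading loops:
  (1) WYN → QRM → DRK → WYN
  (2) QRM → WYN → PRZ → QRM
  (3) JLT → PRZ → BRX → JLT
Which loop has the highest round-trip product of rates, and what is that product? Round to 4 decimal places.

(1) 0.213 × 1.52 × 2.94 = 0.95185
(2) 4.48 × 0.971 × 0.209 = 0.90917
(3) 0.666 × 0.242 × 5.44 = 0.87678
Highest is cycle (1) at 0.9519 (≤1, no arbitrage).

0.9519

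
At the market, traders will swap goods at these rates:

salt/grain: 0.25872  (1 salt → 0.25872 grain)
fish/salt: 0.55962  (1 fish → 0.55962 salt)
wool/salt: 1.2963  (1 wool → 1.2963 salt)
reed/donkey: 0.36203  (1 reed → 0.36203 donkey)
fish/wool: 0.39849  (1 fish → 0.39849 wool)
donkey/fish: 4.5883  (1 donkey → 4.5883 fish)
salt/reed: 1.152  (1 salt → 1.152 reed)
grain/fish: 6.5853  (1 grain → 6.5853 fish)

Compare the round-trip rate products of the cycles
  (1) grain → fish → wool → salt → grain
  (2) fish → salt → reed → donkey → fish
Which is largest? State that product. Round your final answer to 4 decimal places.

1.0709

(1) 6.5853 × 0.39849 × 1.2963 × 0.25872 = 0.88009
(2) 0.55962 × 1.152 × 0.36203 × 4.5883 = 1.07088
Highest is cycle (2) at 1.0709 (>1, arbitrage).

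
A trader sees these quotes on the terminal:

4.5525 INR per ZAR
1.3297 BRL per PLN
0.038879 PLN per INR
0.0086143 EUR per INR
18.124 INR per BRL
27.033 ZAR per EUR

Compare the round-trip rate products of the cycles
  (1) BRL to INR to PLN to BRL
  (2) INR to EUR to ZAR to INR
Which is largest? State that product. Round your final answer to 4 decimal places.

(1) 18.124 × 0.038879 × 1.3297 = 0.93696
(2) 0.0086143 × 27.033 × 4.5525 = 1.06014
Highest is cycle (2) at 1.0601 (>1, arbitrage).

1.0601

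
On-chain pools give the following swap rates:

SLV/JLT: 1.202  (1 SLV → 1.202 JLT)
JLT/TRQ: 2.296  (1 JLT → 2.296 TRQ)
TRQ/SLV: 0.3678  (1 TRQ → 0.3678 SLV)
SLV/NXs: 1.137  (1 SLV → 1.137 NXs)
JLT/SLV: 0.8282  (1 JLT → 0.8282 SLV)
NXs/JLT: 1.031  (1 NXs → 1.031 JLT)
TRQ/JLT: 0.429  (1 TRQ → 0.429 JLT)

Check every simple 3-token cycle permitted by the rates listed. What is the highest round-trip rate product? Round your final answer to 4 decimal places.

1.0151

TRQ→SLV→JLT→TRQ: 0.3678 × 1.202 × 2.296 = 1.01505
NXs→JLT→SLV→NXs: 1.031 × 0.8282 × 1.137 = 0.97085
Maximum is TRQ→SLV→JLT→TRQ at 1.0151; arbitrage exists.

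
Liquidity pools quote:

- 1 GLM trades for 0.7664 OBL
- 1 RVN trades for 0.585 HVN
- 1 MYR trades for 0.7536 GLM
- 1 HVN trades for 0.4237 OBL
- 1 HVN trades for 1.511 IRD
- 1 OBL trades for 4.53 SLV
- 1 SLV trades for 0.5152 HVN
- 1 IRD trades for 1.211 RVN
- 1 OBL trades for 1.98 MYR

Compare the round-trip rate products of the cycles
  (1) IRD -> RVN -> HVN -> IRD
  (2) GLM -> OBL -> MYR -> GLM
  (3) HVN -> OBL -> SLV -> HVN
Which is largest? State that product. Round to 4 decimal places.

(1) 1.211 × 0.585 × 1.511 = 1.07045
(2) 0.7664 × 1.98 × 0.7536 = 1.14357
(3) 0.4237 × 4.53 × 0.5152 = 0.98885
Highest is cycle (2) at 1.1436 (>1, arbitrage).

1.1436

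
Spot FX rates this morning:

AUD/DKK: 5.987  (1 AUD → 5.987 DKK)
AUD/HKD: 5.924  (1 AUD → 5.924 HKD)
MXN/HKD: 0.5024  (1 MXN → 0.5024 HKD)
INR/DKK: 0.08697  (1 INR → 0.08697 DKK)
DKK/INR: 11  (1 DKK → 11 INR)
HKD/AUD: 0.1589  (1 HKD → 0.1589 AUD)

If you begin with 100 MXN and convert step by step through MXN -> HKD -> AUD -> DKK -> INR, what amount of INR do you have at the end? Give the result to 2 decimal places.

525.75

100 MXN × 0.5024 = 50.24 HKD
50.24 HKD × 0.1589 = 7.983136 AUD
7.983136 AUD × 5.987 = 47.795035232 DKK
47.795035232 DKK × 11 = 525.745387552 INR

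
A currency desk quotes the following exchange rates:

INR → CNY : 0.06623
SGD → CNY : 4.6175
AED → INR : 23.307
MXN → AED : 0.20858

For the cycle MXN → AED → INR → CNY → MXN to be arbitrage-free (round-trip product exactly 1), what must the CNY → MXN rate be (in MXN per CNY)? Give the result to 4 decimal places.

3.1059

Known legs of the cycle: 0.20858 × 23.307 × 0.06623 = 0.3219688039938
For no arbitrage the full-cycle product must be 1, so the missing rate is 1 / 0.3219688039938 ≈ 3.105891.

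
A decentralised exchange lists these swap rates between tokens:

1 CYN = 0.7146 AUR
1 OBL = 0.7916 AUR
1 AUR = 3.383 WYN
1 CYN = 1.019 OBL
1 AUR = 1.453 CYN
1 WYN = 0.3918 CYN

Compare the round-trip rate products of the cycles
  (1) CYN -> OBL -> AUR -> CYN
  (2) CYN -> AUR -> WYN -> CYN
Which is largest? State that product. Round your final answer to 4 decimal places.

(1) 1.019 × 0.7916 × 1.453 = 1.17205
(2) 0.7146 × 3.383 × 0.3918 = 0.94717
Highest is cycle (1) at 1.1720 (>1, arbitrage).

1.1720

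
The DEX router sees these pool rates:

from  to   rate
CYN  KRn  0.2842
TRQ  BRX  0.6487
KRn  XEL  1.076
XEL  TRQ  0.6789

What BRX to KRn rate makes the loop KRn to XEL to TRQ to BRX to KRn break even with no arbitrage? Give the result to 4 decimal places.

2.1103

Known legs of the cycle: 1.076 × 0.6789 × 0.6487 = 0.47387301468
For no arbitrage the full-cycle product must be 1, so the missing rate is 1 / 0.47387301468 ≈ 2.110270.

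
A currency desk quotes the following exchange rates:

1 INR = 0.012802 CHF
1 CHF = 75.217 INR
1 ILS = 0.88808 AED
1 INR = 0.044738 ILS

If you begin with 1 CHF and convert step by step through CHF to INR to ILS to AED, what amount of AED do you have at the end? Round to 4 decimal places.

1 CHF × 75.217 = 75.217 INR
75.217 INR × 0.044738 = 3.365058146 ILS
3.365058146 ILS × 0.88808 = 2.98844083829968 AED

2.9884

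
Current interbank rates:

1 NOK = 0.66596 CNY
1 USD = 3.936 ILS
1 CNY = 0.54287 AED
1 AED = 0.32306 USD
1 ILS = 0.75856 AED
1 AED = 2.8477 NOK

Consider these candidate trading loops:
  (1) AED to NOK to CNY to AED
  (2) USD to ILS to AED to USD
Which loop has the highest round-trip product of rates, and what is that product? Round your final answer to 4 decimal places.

(1) 2.8477 × 0.66596 × 0.54287 = 1.02953
(2) 3.936 × 0.75856 × 0.32306 = 0.96456
Highest is cycle (1) at 1.0295 (>1, arbitrage).

1.0295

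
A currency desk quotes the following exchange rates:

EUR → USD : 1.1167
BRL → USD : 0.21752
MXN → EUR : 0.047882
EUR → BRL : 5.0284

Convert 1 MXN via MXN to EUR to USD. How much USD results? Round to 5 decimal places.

0.05347

1 MXN × 0.047882 = 0.047882 EUR
0.047882 EUR × 1.1167 = 0.0534698294 USD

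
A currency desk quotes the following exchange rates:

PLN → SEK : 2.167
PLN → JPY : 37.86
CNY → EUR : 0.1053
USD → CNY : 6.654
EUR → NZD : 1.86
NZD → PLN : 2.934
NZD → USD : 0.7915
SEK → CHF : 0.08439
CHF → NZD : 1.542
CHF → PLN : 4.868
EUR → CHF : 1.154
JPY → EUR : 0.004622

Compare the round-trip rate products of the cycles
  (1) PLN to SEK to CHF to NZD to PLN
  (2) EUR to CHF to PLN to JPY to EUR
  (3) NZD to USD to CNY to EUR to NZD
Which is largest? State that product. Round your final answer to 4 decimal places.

(1) 2.167 × 0.08439 × 1.542 × 2.934 = 0.82736
(2) 1.154 × 4.868 × 37.86 × 0.004622 = 0.98303
(3) 0.7915 × 6.654 × 0.1053 × 1.86 = 1.03151
Highest is cycle (3) at 1.0315 (>1, arbitrage).

1.0315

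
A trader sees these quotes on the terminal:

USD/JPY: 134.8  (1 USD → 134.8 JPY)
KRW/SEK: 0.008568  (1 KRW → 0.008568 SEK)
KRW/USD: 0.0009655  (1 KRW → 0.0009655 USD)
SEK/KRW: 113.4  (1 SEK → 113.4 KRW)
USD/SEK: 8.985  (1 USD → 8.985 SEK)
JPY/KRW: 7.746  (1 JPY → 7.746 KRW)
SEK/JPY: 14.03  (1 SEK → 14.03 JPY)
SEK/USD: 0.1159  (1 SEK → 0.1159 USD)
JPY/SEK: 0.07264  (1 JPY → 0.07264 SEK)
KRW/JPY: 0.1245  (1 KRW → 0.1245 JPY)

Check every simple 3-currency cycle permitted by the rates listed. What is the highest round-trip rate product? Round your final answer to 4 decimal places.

SEK→USD→JPY→SEK: 0.1159 × 134.8 × 0.07264 = 1.13488
SEK→KRW→JPY→SEK: 113.4 × 0.1245 × 0.07264 = 1.02555
KRW→USD→JPY→KRW: 0.0009655 × 134.8 × 7.746 = 1.00814
SEK→KRW→USD→SEK: 113.4 × 0.0009655 × 8.985 = 0.98375
SEK→JPY→KRW→SEK: 14.03 × 7.746 × 0.008568 = 0.93114
Maximum is SEK→USD→JPY→SEK at 1.1349; arbitrage exists.

1.1349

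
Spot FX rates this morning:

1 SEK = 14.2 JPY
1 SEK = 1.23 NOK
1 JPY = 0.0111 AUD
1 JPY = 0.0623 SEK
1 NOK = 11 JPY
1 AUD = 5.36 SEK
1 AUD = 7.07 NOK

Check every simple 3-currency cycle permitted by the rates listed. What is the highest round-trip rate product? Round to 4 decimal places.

0.8632

JPY→AUD→NOK→JPY: 0.0111 × 7.07 × 11 = 0.86325
SEK→JPY→AUD→SEK: 14.2 × 0.0111 × 5.36 = 0.84484
SEK→NOK→JPY→SEK: 1.23 × 11 × 0.0623 = 0.84292
Maximum is JPY→AUD→NOK→JPY at 0.8632; no arbitrage — every cycle loses value.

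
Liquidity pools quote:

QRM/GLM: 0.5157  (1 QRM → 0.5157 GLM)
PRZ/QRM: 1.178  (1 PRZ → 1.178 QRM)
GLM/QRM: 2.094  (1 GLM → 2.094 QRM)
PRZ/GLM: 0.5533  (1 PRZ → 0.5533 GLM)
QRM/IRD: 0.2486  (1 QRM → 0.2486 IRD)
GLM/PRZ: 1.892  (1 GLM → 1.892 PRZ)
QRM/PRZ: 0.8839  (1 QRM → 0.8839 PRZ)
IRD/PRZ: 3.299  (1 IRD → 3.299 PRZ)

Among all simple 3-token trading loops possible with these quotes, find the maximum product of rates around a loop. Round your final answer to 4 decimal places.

1.1494

PRZ→QRM→GLM→PRZ: 1.178 × 0.5157 × 1.892 = 1.14938
PRZ→GLM→QRM→PRZ: 0.5533 × 2.094 × 0.8839 = 1.02410
IRD→PRZ→QRM→IRD: 3.299 × 1.178 × 0.2486 = 0.96611
Maximum is PRZ→QRM→GLM→PRZ at 1.1494; arbitrage exists.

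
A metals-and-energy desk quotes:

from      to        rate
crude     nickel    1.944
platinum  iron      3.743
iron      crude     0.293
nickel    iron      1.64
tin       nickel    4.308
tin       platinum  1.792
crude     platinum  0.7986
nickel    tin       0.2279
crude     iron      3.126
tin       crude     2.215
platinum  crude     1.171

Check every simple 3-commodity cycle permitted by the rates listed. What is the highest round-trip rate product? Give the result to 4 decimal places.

0.9813

crude→nickel→tin→crude: 1.944 × 0.2279 × 2.215 = 0.98133
crude→nickel→iron→crude: 1.944 × 1.64 × 0.293 = 0.93413
crude→platinum→iron→crude: 0.7986 × 3.743 × 0.293 = 0.87582
Maximum is crude→nickel→tin→crude at 0.9813; no arbitrage — every cycle loses value.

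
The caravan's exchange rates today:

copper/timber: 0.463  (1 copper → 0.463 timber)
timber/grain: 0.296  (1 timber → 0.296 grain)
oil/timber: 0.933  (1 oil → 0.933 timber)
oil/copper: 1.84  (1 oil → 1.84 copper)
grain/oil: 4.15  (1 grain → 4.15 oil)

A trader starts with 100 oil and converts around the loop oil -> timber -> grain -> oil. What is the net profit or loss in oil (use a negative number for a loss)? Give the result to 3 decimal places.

14.610

100 oil × 0.933 = 93.3 timber
93.3 timber × 0.296 = 27.6168 grain
27.6168 grain × 4.15 = 114.60972 oil
Net change: 114.60972 − 100 = 14.60972 oil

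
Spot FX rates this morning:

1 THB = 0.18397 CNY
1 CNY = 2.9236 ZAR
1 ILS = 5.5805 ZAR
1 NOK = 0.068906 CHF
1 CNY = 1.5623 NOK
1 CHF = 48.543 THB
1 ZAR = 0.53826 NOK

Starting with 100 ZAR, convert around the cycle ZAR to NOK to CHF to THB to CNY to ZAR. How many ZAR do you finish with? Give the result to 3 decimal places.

96.837

100 ZAR × 0.53826 = 53.826 NOK
53.826 NOK × 0.068906 = 3.708934356 CHF
3.708934356 CHF × 48.543 = 180.042800443308 THB
180.042800443308 THB × 0.18397 = 33.12247399755537276 CNY
33.12247399755537276 CNY × 2.9236 = 96.836864979252887801136 ZAR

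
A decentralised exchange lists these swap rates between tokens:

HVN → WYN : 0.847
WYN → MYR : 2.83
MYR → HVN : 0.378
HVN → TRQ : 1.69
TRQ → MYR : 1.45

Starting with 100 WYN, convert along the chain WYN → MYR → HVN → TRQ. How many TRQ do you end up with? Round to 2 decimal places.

180.79

100 WYN × 2.83 = 283 MYR
283 MYR × 0.378 = 106.974 HVN
106.974 HVN × 1.69 = 180.78606 TRQ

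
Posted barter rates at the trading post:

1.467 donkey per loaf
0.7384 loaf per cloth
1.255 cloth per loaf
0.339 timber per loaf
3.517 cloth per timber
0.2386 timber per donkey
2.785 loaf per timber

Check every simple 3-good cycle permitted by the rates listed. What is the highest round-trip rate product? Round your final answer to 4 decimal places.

0.9748

timber→loaf→donkey→timber: 2.785 × 1.467 × 0.2386 = 0.97482
timber→cloth→loaf→timber: 3.517 × 0.7384 × 0.339 = 0.88037
Maximum is timber→loaf→donkey→timber at 0.9748; no arbitrage — every cycle loses value.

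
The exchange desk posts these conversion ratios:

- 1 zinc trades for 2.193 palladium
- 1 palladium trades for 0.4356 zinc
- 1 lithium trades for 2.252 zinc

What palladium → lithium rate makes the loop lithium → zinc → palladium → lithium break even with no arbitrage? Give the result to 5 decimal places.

Known legs of the cycle: 2.252 × 2.193 = 4.938636
For no arbitrage the full-cycle product must be 1, so the missing rate is 1 / 4.938636 ≈ 0.2024851.

0.20249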